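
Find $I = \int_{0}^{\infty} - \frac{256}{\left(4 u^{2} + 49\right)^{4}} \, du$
$- \frac{20 \pi}{823543}$

Recall the elementary integral
$$J(a) = \int_{0}^{\infty} - \frac{1}{a^{2} + u^{2}} \, du = - \frac{\pi}{2 a}.$$

Differentiating under the integral sign with respect to $a$,
$$\frac{dJ}{da} = \int_{0}^{\infty} \frac{2 a}{\left(a^{2} + u^{2}\right)^{2}} \, du = \frac{\pi}{2 a^{2}},$$
so $\int_{0}^{\infty} - \frac{1}{\left(a^{2} + u^{2}\right)^{2}} \, du = - \frac{\pi}{4 a^{3}}$.

Repeating — each differentiation of $1/(u^2+a^2)^j$ produces $-2ja/(u^2+a^2)^{j+1}$ — and dividing through by $-2ja$ at each step yields, after $3$ differentiations in total,
$$\int_{0}^{\infty} - \frac{1}{\left(a^{2} + u^{2}\right)^{4}} \, du = - \frac{5 \pi}{32 a^{7}}.$$

Setting $a = \frac{7}{2}$:
$$I = - \frac{20 \pi}{823543}.$$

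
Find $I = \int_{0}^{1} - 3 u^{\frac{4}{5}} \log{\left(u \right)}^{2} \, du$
$- \frac{250}{243}$

Begin with the known integral
$$J(a) = \int_{0}^{1} - 3 u^{a} \, du = - \frac{3}{a + 1}.$$

Differentiating under the integral sign brings down a factor of $\ln u$:
$$\frac{dJ}{da} = \int_{0}^{1} - 3 u^{a} \log{\left(u \right)} \, du = \frac{3}{\left(a + 1\right)^{2}}.$$

Repeating twice in total — each differentiation brings down another $\ln u$ — gives
$$\frac{d^{2}J}{da^{2}} = \int_{0}^{1} - 3 u^{a} \log{\left(u \right)}^{2} \, du = - \frac{6}{\left(a + 1\right)^{3}},$$
and the integrand here is exactly the target integrand, so $I = - \frac{6}{\left(a + 1\right)^{3}}$.

Setting $a = \frac{4}{5}$:
$$I = - \frac{250}{243}.$$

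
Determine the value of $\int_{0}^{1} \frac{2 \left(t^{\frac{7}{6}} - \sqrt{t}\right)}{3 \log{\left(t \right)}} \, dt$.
$\log{\left(\frac{39^{\frac{2}{3}}}{9} \right)}$

Consider the one-parameter family: let $I(a) = \int_{0}^{1} \frac{2 \left(t^{\frac{7}{6}} - t^{a}\right)}{3 \log{\left(t \right)}} \, dt$.

Since $\dfrac{\partial}{\partial a}\,t^{a} = t^{a} \ln t$, the $\ln t$ in the denominator cancels and
$$\frac{dI}{da} = \int_{0}^{1} - \frac{2}{3} t^{a} \, dt = - \frac{2}{3} \left[\frac{t^{a+1}}{a+1}\right]_0^1 = - \frac{2}{3 a + 3}.$$

Integrating with respect to $a$ gives $I(a) = - \frac{2 \log{\left(a + 1 \right)}}{3} - \frac{2 \log{\left(6 \right)}}{3} + \frac{2 \log{\left(13 \right)}}{3} + C$.

At $a = \frac{7}{6}$ the integrand is identically $0$, so $I(\frac{7}{6}) = 0$. The closed form gives $0$, hence $C = 0$.

Setting $a = \frac{1}{2}$:
$$I = \log{\left(\frac{39^{\frac{2}{3}}}{9} \right)}.$$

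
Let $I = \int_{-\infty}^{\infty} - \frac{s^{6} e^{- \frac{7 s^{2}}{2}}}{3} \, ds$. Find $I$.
$- \frac{5 \sqrt{14} \sqrt{\pi}}{2401}$

Consider the simpler parametrised integral
$$J(a) = \int_{-\infty}^{\infty} - \frac{e^{- a s^{2}}}{3} \, ds = - \frac{\sqrt{\pi}}{3 \sqrt{a}}.$$

Differentiating under the integral sign brings down a factor of $(-s^2)$:
$$\frac{dJ}{da} = \int_{-\infty}^{\infty} \frac{s^{2} e^{- a s^{2}}}{3} \, ds = \frac{\sqrt{\pi}}{6 a^{\frac{3}{2}}}.$$

Repeating $3$ times in total — each differentiation brings down another $(-s^2)$ — gives
$$\frac{d^{3}J}{da^{3}} = \int_{-\infty}^{\infty} \frac{s^{6} e^{- a s^{2}}}{3} \, ds = \frac{5 \sqrt{\pi}}{8 a^{\frac{7}{2}}},$$
and the integrand here is $(-1)^{3}$ times the target integrand, so $I = (-1)^{3}\,\frac{d^{3}J}{da^{3}} = - \frac{5 \sqrt{\pi}}{8 a^{\frac{7}{2}}}$.

Setting $a = \frac{7}{2}$:
$$I = - \frac{5 \sqrt{14} \sqrt{\pi}}{2401}.$$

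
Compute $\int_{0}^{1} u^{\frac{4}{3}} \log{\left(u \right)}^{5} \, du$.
$- \frac{87480}{117649}$

Begin with the known integral
$$J(a) = \int_{0}^{1} u^{a} \, du = \frac{1}{a + 1}.$$

Differentiating under the integral sign brings down a factor of $\ln u$:
$$\frac{dJ}{da} = \int_{0}^{1} u^{a} \log{\left(u \right)} \, du = - \frac{1}{\left(a + 1\right)^{2}}.$$

Repeating $5$ times in total — each differentiation brings down another $\ln u$ — gives
$$\frac{d^{5}J}{da^{5}} = \int_{0}^{1} u^{a} \log{\left(u \right)}^{5} \, du = - \frac{120}{\left(a + 1\right)^{6}},$$
and the integrand here is exactly the target integrand, so $I = - \frac{120}{\left(a + 1\right)^{6}}$.

Setting $a = \frac{4}{3}$:
$$I = - \frac{87480}{117649}.$$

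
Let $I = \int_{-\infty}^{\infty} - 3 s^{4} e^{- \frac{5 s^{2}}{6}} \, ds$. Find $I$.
$- \frac{81 \sqrt{30} \sqrt{\pi}}{125}$

Start from the elementary integral
$$J(a) = \int_{-\infty}^{\infty} - 3 e^{- a s^{2}} \, ds = - \frac{3 \sqrt{\pi}}{\sqrt{a}}.$$

Differentiating under the integral sign brings down a factor of $(-s^2)$:
$$\frac{dJ}{da} = \int_{-\infty}^{\infty} 3 s^{2} e^{- a s^{2}} \, ds = \frac{3 \sqrt{\pi}}{2 a^{\frac{3}{2}}}.$$

Repeating twice in total — each differentiation brings down another $(-s^2)$ — gives
$$\frac{d^{2}J}{da^{2}} = \int_{-\infty}^{\infty} - 3 s^{4} e^{- a s^{2}} \, ds = - \frac{9 \sqrt{\pi}}{4 a^{\frac{5}{2}}},$$
and the integrand here is exactly the target integrand, so $I = - \frac{9 \sqrt{\pi}}{4 a^{\frac{5}{2}}}$.

Setting $a = \frac{5}{6}$:
$$I = - \frac{81 \sqrt{30} \sqrt{\pi}}{125}.$$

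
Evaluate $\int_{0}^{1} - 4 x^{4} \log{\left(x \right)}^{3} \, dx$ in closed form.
$\frac{24}{625}$

Begin with the known integral
$$J(a) = \int_{0}^{1} - 4 x^{a} \, dx = - \frac{4}{a + 1}.$$

Differentiating under the integral sign brings down a factor of $\ln x$:
$$\frac{dJ}{da} = \int_{0}^{1} - 4 x^{a} \log{\left(x \right)} \, dx = \frac{4}{\left(a + 1\right)^{2}}.$$

Repeating $3$ times in total — each differentiation brings down another $\ln x$ — gives
$$\frac{d^{3}J}{da^{3}} = \int_{0}^{1} - 4 x^{a} \log{\left(x \right)}^{3} \, dx = \frac{24}{\left(a + 1\right)^{4}},$$
and the integrand here is exactly the target integrand, so $I = \frac{24}{\left(a + 1\right)^{4}}$.

Setting $a = 4$:
$$I = \frac{24}{625}.$$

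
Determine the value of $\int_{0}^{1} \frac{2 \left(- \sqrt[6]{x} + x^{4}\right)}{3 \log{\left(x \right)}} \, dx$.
$- \frac{2 \log{\left(7 \right)}}{3} + \frac{2 \log{\left(30 \right)}}{3}$

Replace the exponent $4$ by a parameter $a$: let $I(a) = \int_{0}^{1} \frac{2 \left(- \sqrt[6]{x} + x^{a}\right)}{3 \log{\left(x \right)}} \, dx$.

Since $\dfrac{\partial}{\partial a}\,x^{a} = x^{a} \ln x$, the $\ln x$ in the denominator cancels and
$$\frac{dI}{da} = \int_{0}^{1} \frac{2}{3} x^{a} \, dx = \frac{2}{3} \left[\frac{x^{a+1}}{a+1}\right]_0^1 = \frac{2}{3 \left(a + 1\right)}.$$

Integrating with respect to $a$ gives $I(a) = \log{\left(\frac{6^{\frac{2}{3}} \sqrt[3]{7} \left(a + 1\right)^{\frac{2}{3}}}{7} \right)} + C$.

At $a = \frac{1}{6}$ the integrand is identically $0$, so $I(\frac{1}{6}) = 0$. The closed form gives $0$, hence $C = 0$.

Setting $a = 4$:
$$I = - \frac{2 \log{\left(7 \right)}}{3} + \frac{2 \log{\left(30 \right)}}{3}.$$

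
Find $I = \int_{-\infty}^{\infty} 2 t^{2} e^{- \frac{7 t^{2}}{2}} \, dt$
$\frac{2 \sqrt{14} \sqrt{\pi}}{49}$

Consider the simpler parametrised integral
$$J(a) = \int_{-\infty}^{\infty} 2 e^{- a t^{2}} \, dt = \frac{2 \sqrt{\pi}}{\sqrt{a}}.$$

Differentiating under the integral sign brings down a factor of $(-t^2)$:
$$\frac{dJ}{da} = \int_{-\infty}^{\infty} - 2 t^{2} e^{- a t^{2}} \, dt = - \frac{\sqrt{\pi}}{a^{\frac{3}{2}}}.$$

The integral on the left is $-I$, so $I = \frac{\sqrt{\pi}}{a^{\frac{3}{2}}}$.

Setting $a = \frac{7}{2}$:
$$I = \frac{2 \sqrt{14} \sqrt{\pi}}{49}.$$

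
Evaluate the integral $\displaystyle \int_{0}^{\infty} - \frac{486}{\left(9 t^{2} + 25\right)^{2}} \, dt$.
$- \frac{81 \pi}{250}$

Recall the elementary integral
$$J(a) = \int_{0}^{\infty} - \frac{6}{a^{2} + t^{2}} \, dt = - \frac{3 \pi}{a}.$$

Differentiating under the integral sign with respect to $a$,
$$\frac{dJ}{da} = \int_{0}^{\infty} \frac{12 a}{\left(a^{2} + t^{2}\right)^{2}} \, dt = \frac{3 \pi}{a^{2}},$$
so $\int_{0}^{\infty} - \frac{6}{\left(a^{2} + t^{2}\right)^{2}} \, dt = - \frac{3 \pi}{2 a^{3}}$.

Setting $a = \frac{5}{3}$:
$$I = - \frac{81 \pi}{250}.$$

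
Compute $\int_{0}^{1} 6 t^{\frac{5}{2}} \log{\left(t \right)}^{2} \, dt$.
$\frac{96}{343}$

Begin with the known integral
$$J(a) = \int_{0}^{1} 6 t^{a} \, dt = \frac{6}{a + 1}.$$

Differentiating under the integral sign brings down a factor of $\ln t$:
$$\frac{dJ}{da} = \int_{0}^{1} 6 t^{a} \log{\left(t \right)} \, dt = - \frac{6}{\left(a + 1\right)^{2}}.$$

Repeating twice in total — each differentiation brings down another $\ln t$ — gives
$$\frac{d^{2}J}{da^{2}} = \int_{0}^{1} 6 t^{a} \log{\left(t \right)}^{2} \, dt = \frac{12}{\left(a + 1\right)^{3}},$$
and the integrand here is exactly the target integrand, so $I = \frac{12}{\left(a + 1\right)^{3}}$.

Setting $a = \frac{5}{2}$:
$$I = \frac{96}{343}.$$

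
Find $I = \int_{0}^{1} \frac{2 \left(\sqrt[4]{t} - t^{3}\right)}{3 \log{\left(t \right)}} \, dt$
$- \log{\left(\frac{4 \sqrt[3]{20}}{5} \right)}$

Introduce a parameter $a$ in the exponent: let $I(a) = \int_{0}^{1} \frac{2 \left(\sqrt[4]{t} - t^{a}\right)}{3 \log{\left(t \right)}} \, dt$.

Since $\dfrac{\partial}{\partial a}\,t^{a} = t^{a} \ln t$, the $\ln t$ in the denominator cancels and
$$\frac{dI}{da} = \int_{0}^{1} - \frac{2}{3} t^{a} \, dt = - \frac{2}{3} \left[\frac{t^{a+1}}{a+1}\right]_0^1 = - \frac{2}{3 a + 3}.$$

Integrating with respect to $a$ gives $I(a) = - \log{\left(\frac{2 \sqrt[3]{10} \left(a + 1\right)^{\frac{2}{3}}}{5} \right)} + C$.

At $a = \frac{1}{4}$ the integrand is identically $0$, so $I(\frac{1}{4}) = 0$. The closed form gives $0$, hence $C = 0$.

Setting $a = 3$:
$$I = - \log{\left(\frac{4 \sqrt[3]{20}}{5} \right)}.$$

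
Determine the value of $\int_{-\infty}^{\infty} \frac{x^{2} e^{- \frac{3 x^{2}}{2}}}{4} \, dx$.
$\frac{\sqrt{6} \sqrt{\pi}}{36}$

Start from the elementary integral
$$J(a) = \int_{-\infty}^{\infty} \frac{e^{- a x^{2}}}{4} \, dx = \frac{\sqrt{\pi}}{4 \sqrt{a}}.$$

Differentiating under the integral sign brings down a factor of $(-x^2)$:
$$\frac{dJ}{da} = \int_{-\infty}^{\infty} - \frac{x^{2} e^{- a x^{2}}}{4} \, dx = - \frac{\sqrt{\pi}}{8 a^{\frac{3}{2}}}.$$

The integral on the left is $-I$, so $I = \frac{\sqrt{\pi}}{8 a^{\frac{3}{2}}}$.

Setting $a = \frac{3}{2}$:
$$I = \frac{\sqrt{6} \sqrt{\pi}}{36}.$$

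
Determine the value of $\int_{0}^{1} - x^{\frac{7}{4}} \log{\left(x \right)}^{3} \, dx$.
$\frac{1536}{14641}$

Start from the elementary integral
$$J(a) = \int_{0}^{1} - x^{a} \, dx = - \frac{1}{a + 1}.$$

Differentiating under the integral sign brings down a factor of $\ln x$:
$$\frac{dJ}{da} = \int_{0}^{1} - x^{a} \log{\left(x \right)} \, dx = \frac{1}{\left(a + 1\right)^{2}}.$$

Repeating $3$ times in total — each differentiation brings down another $\ln x$ — gives
$$\frac{d^{3}J}{da^{3}} = \int_{0}^{1} - x^{a} \log{\left(x \right)}^{3} \, dx = \frac{6}{\left(a + 1\right)^{4}},$$
and the integrand here is exactly the target integrand, so $I = \frac{6}{\left(a + 1\right)^{4}}$.

Setting $a = \frac{7}{4}$:
$$I = \frac{1536}{14641}.$$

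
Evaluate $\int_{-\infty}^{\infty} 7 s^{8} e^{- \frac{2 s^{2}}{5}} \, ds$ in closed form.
$\frac{459375 \sqrt{10} \sqrt{\pi}}{512}$

Consider the simpler parametrised integral
$$J(a) = \int_{-\infty}^{\infty} 7 e^{- a s^{2}} \, ds = \frac{7 \sqrt{\pi}}{\sqrt{a}}.$$

Differentiating under the integral sign brings down a factor of $(-s^2)$:
$$\frac{dJ}{da} = \int_{-\infty}^{\infty} - 7 s^{2} e^{- a s^{2}} \, ds = - \frac{7 \sqrt{\pi}}{2 a^{\frac{3}{2}}}.$$

Repeating $4$ times in total — each differentiation brings down another $(-s^2)$ — gives
$$\frac{d^{4}J}{da^{4}} = \int_{-\infty}^{\infty} 7 s^{8} e^{- a s^{2}} \, ds = \frac{735 \sqrt{\pi}}{16 a^{\frac{9}{2}}},$$
and the integrand here is exactly the target integrand, so $I = \frac{735 \sqrt{\pi}}{16 a^{\frac{9}{2}}}$.

Setting $a = \frac{2}{5}$:
$$I = \frac{459375 \sqrt{10} \sqrt{\pi}}{512}.$$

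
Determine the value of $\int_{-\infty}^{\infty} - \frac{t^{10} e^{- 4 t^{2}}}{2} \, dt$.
$- \frac{945 \sqrt{\pi}}{131072}$

Consider the simpler parametrised integral
$$J(a) = \int_{-\infty}^{\infty} - \frac{e^{- a t^{2}}}{2} \, dt = - \frac{\sqrt{\pi}}{2 \sqrt{a}}.$$

Differentiating under the integral sign brings down a factor of $(-t^2)$:
$$\frac{dJ}{da} = \int_{-\infty}^{\infty} \frac{t^{2} e^{- a t^{2}}}{2} \, dt = \frac{\sqrt{\pi}}{4 a^{\frac{3}{2}}}.$$

Repeating $5$ times in total — each differentiation brings down another $(-t^2)$ — gives
$$\frac{d^{5}J}{da^{5}} = \int_{-\infty}^{\infty} \frac{t^{10} e^{- a t^{2}}}{2} \, dt = \frac{945 \sqrt{\pi}}{64 a^{\frac{11}{2}}},$$
and the integrand here is $(-1)^{5}$ times the target integrand, so $I = (-1)^{5}\,\frac{d^{5}J}{da^{5}} = - \frac{945 \sqrt{\pi}}{64 a^{\frac{11}{2}}}$.

Setting $a = 4$:
$$I = - \frac{945 \sqrt{\pi}}{131072}.$$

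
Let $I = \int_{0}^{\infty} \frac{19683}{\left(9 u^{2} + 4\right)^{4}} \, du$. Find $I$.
$\frac{32805 \pi}{4096}$

Start from the standard arctangent integral
$$J(a) = \int_{0}^{\infty} \frac{3}{a^{2} + u^{2}} \, du = \frac{3 \pi}{2 a}.$$

Differentiating under the integral sign with respect to $a$,
$$\frac{dJ}{da} = \int_{0}^{\infty} - \frac{6 a}{\left(a^{2} + u^{2}\right)^{2}} \, du = - \frac{3 \pi}{2 a^{2}},$$
so $\int_{0}^{\infty} \frac{3}{\left(a^{2} + u^{2}\right)^{2}} \, du = \frac{3 \pi}{4 a^{3}}$.

Repeating — each differentiation of $1/(u^2+a^2)^j$ produces $-2ja/(u^2+a^2)^{j+1}$ — and dividing through by $-2ja$ at each step yields, after $3$ differentiations in total,
$$\int_{0}^{\infty} \frac{3}{\left(a^{2} + u^{2}\right)^{4}} \, du = \frac{15 \pi}{32 a^{7}}.$$

Setting $a = \frac{2}{3}$:
$$I = \frac{32805 \pi}{4096}.$$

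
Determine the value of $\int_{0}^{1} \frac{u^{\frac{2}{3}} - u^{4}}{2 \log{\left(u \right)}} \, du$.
$- \frac{\log{\left(3 \right)}}{2}$

Replace the exponent $\frac{2}{3}$ by a parameter $a$: let $I(a) = \int_{0}^{1} \frac{- u^{4} + u^{a}}{2 \log{\left(u \right)}} \, du$.

Since $\dfrac{\partial}{\partial a}\,u^{a} = u^{a} \ln u$, the $\ln u$ in the denominator cancels and
$$\frac{dI}{da} = \int_{0}^{1} \frac{1}{2} u^{a} \, du = \frac{1}{2} \left[\frac{u^{a+1}}{a+1}\right]_0^1 = \frac{1}{2 \left(a + 1\right)}.$$

Integrating with respect to $a$ gives $I(a) = \frac{\log{\left(a + 1 \right)}}{2} - \frac{\log{\left(5 \right)}}{2} + C$.

At $a = 4$ the integrand is identically $0$, so $I(4) = 0$. The closed form gives $0$, hence $C = 0$.

Setting $a = \frac{2}{3}$:
$$I = - \frac{\log{\left(3 \right)}}{2}.$$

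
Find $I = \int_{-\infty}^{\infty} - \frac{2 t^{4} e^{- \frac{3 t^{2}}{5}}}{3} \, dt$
$- \frac{25 \sqrt{15} \sqrt{\pi}}{54}$

Begin with the known integral
$$J(a) = \int_{-\infty}^{\infty} - \frac{2 e^{- a t^{2}}}{3} \, dt = - \frac{2 \sqrt{\pi}}{3 \sqrt{a}}.$$

Differentiating under the integral sign brings down a factor of $(-t^2)$:
$$\frac{dJ}{da} = \int_{-\infty}^{\infty} \frac{2 t^{2} e^{- a t^{2}}}{3} \, dt = \frac{\sqrt{\pi}}{3 a^{\frac{3}{2}}}.$$

Repeating twice in total — each differentiation brings down another $(-t^2)$ — gives
$$\frac{d^{2}J}{da^{2}} = \int_{-\infty}^{\infty} - \frac{2 t^{4} e^{- a t^{2}}}{3} \, dt = - \frac{\sqrt{\pi}}{2 a^{\frac{5}{2}}},$$
and the integrand here is exactly the target integrand, so $I = - \frac{\sqrt{\pi}}{2 a^{\frac{5}{2}}}$.

Setting $a = \frac{3}{5}$:
$$I = - \frac{25 \sqrt{15} \sqrt{\pi}}{54}.$$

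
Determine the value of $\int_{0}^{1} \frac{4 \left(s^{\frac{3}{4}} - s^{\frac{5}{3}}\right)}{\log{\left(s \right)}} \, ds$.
$\log{\left(\frac{194481}{1048576} \right)}$

Introduce a parameter $a$ in the exponent: let $I(a) = \int_{0}^{1} \frac{4 \left(- s^{\frac{5}{3}} + s^{a}\right)}{\log{\left(s \right)}} \, ds$.

Since $\dfrac{\partial}{\partial a}\,s^{a} = s^{a} \ln s$, the $\ln s$ in the denominator cancels and
$$\frac{dI}{da} = \int_{0}^{1} 4 s^{a} \, ds = 4 \left[\frac{s^{a+1}}{a+1}\right]_0^1 = \frac{4}{a + 1}.$$

Integrating with respect to $a$ gives $I(a) = \log{\left(\frac{81 \left(a + 1\right)^{4}}{4096} \right)} + C$.

At $a = \frac{5}{3}$ the integrand is identically $0$, so $I(\frac{5}{3}) = 0$. The closed form gives $0$, hence $C = 0$.

Setting $a = \frac{3}{4}$:
$$I = \log{\left(\frac{194481}{1048576} \right)}.$$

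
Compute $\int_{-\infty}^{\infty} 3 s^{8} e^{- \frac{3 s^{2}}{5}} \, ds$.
$\frac{21875 \sqrt{15} \sqrt{\pi}}{432}$

Begin with the known integral
$$J(a) = \int_{-\infty}^{\infty} 3 e^{- a s^{2}} \, ds = \frac{3 \sqrt{\pi}}{\sqrt{a}}.$$

Differentiating under the integral sign brings down a factor of $(-s^2)$:
$$\frac{dJ}{da} = \int_{-\infty}^{\infty} - 3 s^{2} e^{- a s^{2}} \, ds = - \frac{3 \sqrt{\pi}}{2 a^{\frac{3}{2}}}.$$

Repeating $4$ times in total — each differentiation brings down another $(-s^2)$ — gives
$$\frac{d^{4}J}{da^{4}} = \int_{-\infty}^{\infty} 3 s^{8} e^{- a s^{2}} \, ds = \frac{315 \sqrt{\pi}}{16 a^{\frac{9}{2}}},$$
and the integrand here is exactly the target integrand, so $I = \frac{315 \sqrt{\pi}}{16 a^{\frac{9}{2}}}$.

Setting $a = \frac{3}{5}$:
$$I = \frac{21875 \sqrt{15} \sqrt{\pi}}{432}.$$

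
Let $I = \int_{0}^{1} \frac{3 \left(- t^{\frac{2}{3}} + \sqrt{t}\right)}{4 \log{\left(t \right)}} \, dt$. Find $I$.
$- \frac{3 \log{\left(10 \right)}}{4} + \frac{3 \log{\left(3 \right)}}{2}$

Replace the exponent $\frac{2}{3}$ by a parameter $a$: let $I(a) = \int_{0}^{1} \frac{3 \left(\sqrt{t} - t^{a}\right)}{4 \log{\left(t \right)}} \, dt$.

Since $\dfrac{\partial}{\partial a}\,t^{a} = t^{a} \ln t$, the $\ln t$ in the denominator cancels and
$$\frac{dI}{da} = \int_{0}^{1} - \frac{3}{4} t^{a} \, dt = - \frac{3}{4} \left[\frac{t^{a+1}}{a+1}\right]_0^1 = - \frac{3}{4 a + 4}.$$

Integrating with respect to $a$ gives $I(a) = - \frac{3 \log{\left(a + 1 \right)}}{4} - \frac{3 \log{\left(2 \right)}}{4} + \frac{3 \log{\left(3 \right)}}{4} + C$.

At $a = \frac{1}{2}$ the integrand is identically $0$, so $I(\frac{1}{2}) = 0$. The closed form gives $0$, hence $C = 0$.

Setting $a = \frac{2}{3}$:
$$I = - \frac{3 \log{\left(10 \right)}}{4} + \frac{3 \log{\left(3 \right)}}{2}.$$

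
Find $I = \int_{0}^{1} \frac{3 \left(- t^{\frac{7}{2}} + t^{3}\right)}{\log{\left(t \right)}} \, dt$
$\log{\left(\frac{512}{729} \right)}$

Introduce a parameter $a$ in the exponent: let $I(a) = \int_{0}^{1} \frac{3 \left(- t^{\frac{7}{2}} + t^{a}\right)}{\log{\left(t \right)}} \, dt$.

Since $\dfrac{\partial}{\partial a}\,t^{a} = t^{a} \ln t$, the $\ln t$ in the denominator cancels and
$$\frac{dI}{da} = \int_{0}^{1} 3 t^{a} \, dt = 3 \left[\frac{t^{a+1}}{a+1}\right]_0^1 = \frac{3}{a + 1}.$$

Integrating with respect to $a$ gives $I(a) = \log{\left(\frac{8 \left(a + 1\right)^{3}}{729} \right)} + C$.

At $a = \frac{7}{2}$ the integrand is identically $0$, so $I(\frac{7}{2}) = 0$. The closed form gives $0$, hence $C = 0$.

Setting $a = 3$:
$$I = \log{\left(\frac{512}{729} \right)}.$$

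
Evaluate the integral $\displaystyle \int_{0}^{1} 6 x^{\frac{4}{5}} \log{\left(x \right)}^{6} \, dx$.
$\frac{12500000}{177147}$

Start from the elementary integral
$$J(a) = \int_{0}^{1} 6 x^{a} \, dx = \frac{6}{a + 1}.$$

Differentiating under the integral sign brings down a factor of $\ln x$:
$$\frac{dJ}{da} = \int_{0}^{1} 6 x^{a} \log{\left(x \right)} \, dx = - \frac{6}{\left(a + 1\right)^{2}}.$$

Repeating $6$ times in total — each differentiation brings down another $\ln x$ — gives
$$\frac{d^{6}J}{da^{6}} = \int_{0}^{1} 6 x^{a} \log{\left(x \right)}^{6} \, dx = \frac{4320}{\left(a + 1\right)^{7}},$$
and the integrand here is exactly the target integrand, so $I = \frac{4320}{\left(a + 1\right)^{7}}$.

Setting $a = \frac{4}{5}$:
$$I = \frac{12500000}{177147}.$$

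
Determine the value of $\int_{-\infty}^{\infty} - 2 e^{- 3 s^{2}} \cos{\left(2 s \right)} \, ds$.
$- \frac{2 \sqrt{3} \sqrt{\pi}}{3 e^{\frac{1}{3}}}$

Treat the cosine frequency as a parameter and define $I(b) = \int_{-\infty}^{\infty} - 2 e^{- 3 s^{2}} \cos{\left(b s \right)} \, ds$.

Differentiating under the integral sign,
$$I'(b) = \int_{-\infty}^{\infty} 2 s e^{- 3 s^{2}} \sin{\left(b s \right)} \, ds.$$

Integrate $\int_{-\infty}^{\infty} s \sin(b s)\, e^{- 3 s^{2}}\, ds$ by parts with $u = \sin(b s)$ and $dv = s\, e^{- 3 s^{2}}\, ds$, giving $v = - \frac{e^{- 3 s^{2}}}{6}$. The boundary term vanishes and
$$\int_{-\infty}^{\infty} s \sin(b s)\, e^{- 3 s^{2}}\, ds = \frac{b}{6} \int_{-\infty}^{\infty} \cos(b s)\, e^{- 3 s^{2}}\, ds,$$
so $I'(b) = - \frac{b}{6}\, I(b)$.

This is a separable first-order ODE; solving with the initial condition $I(0) = \int_{-\infty}^{\infty} - 2 e^{- 3 s^{2}}\,ds = - \frac{2 \sqrt{3} \sqrt{\pi}}{3}$ gives
$$I(b) = - \frac{2 \sqrt{3} \sqrt{\pi} e^{- \frac{b^{2}}{12}}}{3}.$$

Setting $b = 2$:
$$I = - \frac{2 \sqrt{3} \sqrt{\pi}}{3 e^{\frac{1}{3}}}.$$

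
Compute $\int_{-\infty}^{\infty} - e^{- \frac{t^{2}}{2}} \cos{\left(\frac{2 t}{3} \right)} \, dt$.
$- \frac{\sqrt{2} \sqrt{\pi}}{e^{\frac{2}{9}}}$

Treat the cosine frequency as a parameter and define $I(b) = \int_{-\infty}^{\infty} - e^{- \frac{t^{2}}{2}} \cos{\left(b t \right)} \, dt$.

Differentiating under the integral sign,
$$I'(b) = \int_{-\infty}^{\infty} t e^{- \frac{t^{2}}{2}} \sin{\left(b t \right)} \, dt.$$

Integrate $\int_{-\infty}^{\infty} t \sin(b t)\, e^{- \frac{t^{2}}{2}}\, dt$ by parts with $u = \sin(b t)$ and $dv = t\, e^{- \frac{t^{2}}{2}}\, dt$, giving $v = - e^{- \frac{t^{2}}{2}}$. The boundary term vanishes and
$$\int_{-\infty}^{\infty} t \sin(b t)\, e^{- \frac{t^{2}}{2}}\, dt = b \int_{-\infty}^{\infty} \cos(b t)\, e^{- \frac{t^{2}}{2}}\, dt,$$
so $I'(b) = - b\, I(b)$.

This is a separable first-order ODE; solving with the initial condition $I(0) = \int_{-\infty}^{\infty} - e^{- \frac{t^{2}}{2}}\,dt = - \sqrt{2} \sqrt{\pi}$ gives
$$I(b) = - \sqrt{2} \sqrt{\pi} e^{- \frac{b^{2}}{2}}.$$

Setting $b = \frac{2}{3}$:
$$I = - \frac{\sqrt{2} \sqrt{\pi}}{e^{\frac{2}{9}}}.$$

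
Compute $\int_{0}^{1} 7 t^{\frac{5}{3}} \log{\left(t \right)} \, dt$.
$- \frac{63}{64}$

Start from the elementary integral
$$J(a) = \int_{0}^{1} 7 t^{a} \, dt = \frac{7}{a + 1}.$$

Differentiating under the integral sign brings down a factor of $\ln t$:
$$\frac{dJ}{da} = \int_{0}^{1} 7 t^{a} \log{\left(t \right)} \, dt = - \frac{7}{\left(a + 1\right)^{2}}.$$

The integral on the left is $I$, so $I = - \frac{7}{\left(a + 1\right)^{2}}$.

Setting $a = \frac{5}{3}$:
$$I = - \frac{63}{64}.$$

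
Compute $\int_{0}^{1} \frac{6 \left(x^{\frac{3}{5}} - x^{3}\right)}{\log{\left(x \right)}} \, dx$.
$- \log{\left(\frac{15625}{64} \right)}$

Replace the exponent $3$ by a parameter $a$: let $I(a) = \int_{0}^{1} \frac{6 \left(x^{\frac{3}{5}} - x^{a}\right)}{\log{\left(x \right)}} \, dx$.

Since $\dfrac{\partial}{\partial a}\,x^{a} = x^{a} \ln x$, the $\ln x$ in the denominator cancels and
$$\frac{dI}{da} = \int_{0}^{1} -6 x^{a} \, dx = -6 \left[\frac{x^{a+1}}{a+1}\right]_0^1 = - \frac{6}{a + 1}.$$

Integrating with respect to $a$ gives $I(a) = - \log{\left(\frac{15625 \left(a + 1\right)^{6}}{262144} \right)} + C$.

At $a = \frac{3}{5}$ the integrand is identically $0$, so $I(\frac{3}{5}) = 0$. The closed form gives $0$, hence $C = 0$.

Setting $a = 3$:
$$I = - \log{\left(\frac{15625}{64} \right)}.$$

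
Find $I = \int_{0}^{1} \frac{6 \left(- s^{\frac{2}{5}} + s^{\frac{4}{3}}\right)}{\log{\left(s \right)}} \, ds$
$- \log{\left(\frac{729}{15625} \right)}$

Replace the exponent $\frac{2}{5}$ by a parameter $a$: let $I(a) = \int_{0}^{1} \frac{6 \left(s^{\frac{4}{3}} - s^{a}\right)}{\log{\left(s \right)}} \, ds$.

Since $\dfrac{\partial}{\partial a}\,s^{a} = s^{a} \ln s$, the $\ln s$ in the denominator cancels and
$$\frac{dI}{da} = \int_{0}^{1} -6 s^{a} \, ds = -6 \left[\frac{s^{a+1}}{a+1}\right]_0^1 = - \frac{6}{a + 1}.$$

Integrating with respect to $a$ gives $I(a) = - \log{\left(\frac{729 \left(a + 1\right)^{6}}{117649} \right)} + C$.

At $a = \frac{4}{3}$ the integrand is identically $0$, so $I(\frac{4}{3}) = 0$. The closed form gives $0$, hence $C = 0$.

Setting $a = \frac{2}{5}$:
$$I = - \log{\left(\frac{729}{15625} \right)}.$$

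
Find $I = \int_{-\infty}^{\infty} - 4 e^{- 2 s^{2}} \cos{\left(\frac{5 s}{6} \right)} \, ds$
$- \frac{2 \sqrt{2} \sqrt{\pi}}{e^{\frac{25}{288}}}$

Treat the cosine frequency as a parameter and define $I(b) = \int_{-\infty}^{\infty} - 4 e^{- 2 s^{2}} \cos{\left(b s \right)} \, ds$.

Differentiating under the integral sign,
$$I'(b) = \int_{-\infty}^{\infty} 4 s e^{- 2 s^{2}} \sin{\left(b s \right)} \, ds.$$

Integrate $\int_{-\infty}^{\infty} s \sin(b s)\, e^{- 2 s^{2}}\, ds$ by parts with $u = \sin(b s)$ and $dv = s\, e^{- 2 s^{2}}\, ds$, giving $v = - \frac{e^{- 2 s^{2}}}{4}$. The boundary term vanishes and
$$\int_{-\infty}^{\infty} s \sin(b s)\, e^{- 2 s^{2}}\, ds = \frac{b}{4} \int_{-\infty}^{\infty} \cos(b s)\, e^{- 2 s^{2}}\, ds,$$
so $I'(b) = - \frac{b}{4}\, I(b)$.

This is a separable first-order ODE; solving with the initial condition $I(0) = \int_{-\infty}^{\infty} - 4 e^{- 2 s^{2}}\,ds = - 2 \sqrt{2} \sqrt{\pi}$ gives
$$I(b) = - 2 \sqrt{2} \sqrt{\pi} e^{- \frac{b^{2}}{8}}.$$

Setting $b = \frac{5}{6}$:
$$I = - \frac{2 \sqrt{2} \sqrt{\pi}}{e^{\frac{25}{288}}}.$$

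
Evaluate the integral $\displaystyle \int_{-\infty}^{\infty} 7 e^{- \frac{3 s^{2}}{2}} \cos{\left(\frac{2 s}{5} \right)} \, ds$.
$\frac{7 \sqrt{6} \sqrt{\pi}}{3 e^{\frac{2}{75}}}$

Define $I(b) = \int_{-\infty}^{\infty} 7 e^{- \frac{3 s^{2}}{2}} \cos{\left(b s \right)} \, ds$.

Differentiating under the integral sign,
$$I'(b) = \int_{-\infty}^{\infty} - 7 s e^{- \frac{3 s^{2}}{2}} \sin{\left(b s \right)} \, ds.$$

Integrate $\int_{-\infty}^{\infty} s \sin(b s)\, e^{- \frac{3 s^{2}}{2}}\, ds$ by parts with $u = \sin(b s)$ and $dv = s\, e^{- \frac{3 s^{2}}{2}}\, ds$, giving $v = - \frac{e^{- \frac{3 s^{2}}{2}}}{3}$. The boundary term vanishes and
$$\int_{-\infty}^{\infty} s \sin(b s)\, e^{- \frac{3 s^{2}}{2}}\, ds = \frac{b}{3} \int_{-\infty}^{\infty} \cos(b s)\, e^{- \frac{3 s^{2}}{2}}\, ds,$$
so $I'(b) = - \frac{b}{3}\, I(b)$.

This is a separable first-order ODE; solving with the initial condition $I(0) = \int_{-\infty}^{\infty} 7 e^{- \frac{3 s^{2}}{2}}\,ds = \frac{7 \sqrt{6} \sqrt{\pi}}{3}$ gives
$$I(b) = \frac{7 \sqrt{6} \sqrt{\pi} e^{- \frac{b^{2}}{6}}}{3}.$$

Setting $b = \frac{2}{5}$:
$$I = \frac{7 \sqrt{6} \sqrt{\pi}}{3 e^{\frac{2}{75}}}.$$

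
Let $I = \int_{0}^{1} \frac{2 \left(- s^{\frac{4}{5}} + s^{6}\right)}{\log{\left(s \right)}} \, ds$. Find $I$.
$\log{\left(\frac{1225}{81} \right)}$

Consider the one-parameter family: let $I(a) = \int_{0}^{1} \frac{2 \left(- s^{\frac{4}{5}} + s^{a}\right)}{\log{\left(s \right)}} \, ds$.

Since $\dfrac{\partial}{\partial a}\,s^{a} = s^{a} \ln s$, the $\ln s$ in the denominator cancels and
$$\frac{dI}{da} = \int_{0}^{1} 2 s^{a} \, ds = 2 \left[\frac{s^{a+1}}{a+1}\right]_0^1 = \frac{2}{a + 1}.$$

Integrating with respect to $a$ gives $I(a) = \log{\left(\frac{25 \left(a + 1\right)^{2}}{81} \right)} + C$.

At $a = \frac{4}{5}$ the integrand is identically $0$, so $I(\frac{4}{5}) = 0$. The closed form gives $0$, hence $C = 0$.

Setting $a = 6$:
$$I = \log{\left(\frac{1225}{81} \right)}.$$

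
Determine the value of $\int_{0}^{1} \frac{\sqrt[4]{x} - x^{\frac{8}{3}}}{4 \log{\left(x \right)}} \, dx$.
$\log{\left(\frac{11^{\frac{3}{4}} \sqrt[4]{15} \sqrt{2}}{22} \right)}$

Introduce a parameter $a$ in the exponent: let $I(a) = \int_{0}^{1} \frac{- x^{\frac{8}{3}} + x^{a}}{4 \log{\left(x \right)}} \, dx$.

Since $\dfrac{\partial}{\partial a}\,x^{a} = x^{a} \ln x$, the $\ln x$ in the denominator cancels and
$$\frac{dI}{da} = \int_{0}^{1} \frac{1}{4} x^{a} \, dx = \frac{1}{4} \left[\frac{x^{a+1}}{a+1}\right]_0^1 = \frac{1}{4 \left(a + 1\right)}.$$

Integrating with respect to $a$ gives $I(a) = \frac{\log{\left(a + 1 \right)}}{4} - \frac{\log{\left(11 \right)}}{4} + \frac{\log{\left(3 \right)}}{4} + C$.

At $a = \frac{8}{3}$ the integrand is identically $0$, so $I(\frac{8}{3}) = 0$. The closed form gives $0$, hence $C = 0$.

Setting $a = \frac{1}{4}$:
$$I = \log{\left(\frac{11^{\frac{3}{4}} \sqrt[4]{15} \sqrt{2}}{22} \right)}.$$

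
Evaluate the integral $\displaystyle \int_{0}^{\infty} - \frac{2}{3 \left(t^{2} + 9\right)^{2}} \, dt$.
$- \frac{\pi}{162}$

Recall the elementary integral
$$J(a) = \int_{0}^{\infty} - \frac{2}{3 \left(a^{2} + t^{2}\right)} \, dt = - \frac{\pi}{3 a}.$$

Differentiating under the integral sign with respect to $a$,
$$\frac{dJ}{da} = \int_{0}^{\infty} \frac{4 a}{3 \left(a^{2} + t^{2}\right)^{2}} \, dt = \frac{\pi}{3 a^{2}},$$
so $\int_{0}^{\infty} - \frac{2}{3 \left(a^{2} + t^{2}\right)^{2}} \, dt = - \frac{\pi}{6 a^{3}}$.

Setting $a = 3$:
$$I = - \frac{\pi}{162}.$$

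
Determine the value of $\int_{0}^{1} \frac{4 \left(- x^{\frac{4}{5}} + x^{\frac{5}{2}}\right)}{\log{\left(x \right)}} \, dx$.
$\log{\left(\frac{1500625}{104976} \right)}$

Introduce a parameter $a$ in the exponent: let $I(a) = \int_{0}^{1} \frac{4 \left(- x^{\frac{4}{5}} + x^{a}\right)}{\log{\left(x \right)}} \, dx$.

Since $\dfrac{\partial}{\partial a}\,x^{a} = x^{a} \ln x$, the $\ln x$ in the denominator cancels and
$$\frac{dI}{da} = \int_{0}^{1} 4 x^{a} \, dx = 4 \left[\frac{x^{a+1}}{a+1}\right]_0^1 = \frac{4}{a + 1}.$$

Integrating with respect to $a$ gives $I(a) = \log{\left(\frac{625 \left(a + 1\right)^{4}}{6561} \right)} + C$.

At $a = \frac{4}{5}$ the integrand is identically $0$, so $I(\frac{4}{5}) = 0$. The closed form gives $0$, hence $C = 0$.

Setting $a = \frac{5}{2}$:
$$I = \log{\left(\frac{1500625}{104976} \right)}.$$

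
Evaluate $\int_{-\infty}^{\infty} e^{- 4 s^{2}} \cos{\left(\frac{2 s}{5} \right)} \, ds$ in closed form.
$\frac{\sqrt{\pi}}{2 e^{\frac{1}{100}}}$

Treat the cosine frequency as a parameter and define $I(b) = \int_{-\infty}^{\infty} e^{- 4 s^{2}} \cos{\left(b s \right)} \, ds$.

Differentiating under the integral sign,
$$I'(b) = \int_{-\infty}^{\infty} - s e^{- 4 s^{2}} \sin{\left(b s \right)} \, ds.$$

Integrate $\int_{-\infty}^{\infty} s \sin(b s)\, e^{- 4 s^{2}}\, ds$ by parts with $u = \sin(b s)$ and $dv = s\, e^{- 4 s^{2}}\, ds$, giving $v = - \frac{e^{- 4 s^{2}}}{8}$. The boundary term vanishes and
$$\int_{-\infty}^{\infty} s \sin(b s)\, e^{- 4 s^{2}}\, ds = \frac{b}{8} \int_{-\infty}^{\infty} \cos(b s)\, e^{- 4 s^{2}}\, ds,$$
so $I'(b) = - \frac{b}{8}\, I(b)$.

This is a separable first-order ODE; solving with the initial condition $I(0) = \int_{-\infty}^{\infty} e^{- 4 s^{2}}\,ds = \frac{\sqrt{\pi}}{2}$ gives
$$I(b) = \frac{\sqrt{\pi} e^{- \frac{b^{2}}{16}}}{2}.$$

Setting $b = \frac{2}{5}$:
$$I = \frac{\sqrt{\pi}}{2 e^{\frac{1}{100}}}.$$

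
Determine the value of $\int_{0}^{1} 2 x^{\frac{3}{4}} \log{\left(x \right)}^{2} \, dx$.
$\frac{256}{343}$

Start from the elementary integral
$$J(a) = \int_{0}^{1} 2 x^{a} \, dx = \frac{2}{a + 1}.$$

Differentiating under the integral sign brings down a factor of $\ln x$:
$$\frac{dJ}{da} = \int_{0}^{1} 2 x^{a} \log{\left(x \right)} \, dx = - \frac{2}{\left(a + 1\right)^{2}}.$$

Repeating twice in total — each differentiation brings down another $\ln x$ — gives
$$\frac{d^{2}J}{da^{2}} = \int_{0}^{1} 2 x^{a} \log{\left(x \right)}^{2} \, dx = \frac{4}{\left(a + 1\right)^{3}},$$
and the integrand here is exactly the target integrand, so $I = \frac{4}{\left(a + 1\right)^{3}}$.

Setting $a = \frac{3}{4}$:
$$I = \frac{256}{343}.$$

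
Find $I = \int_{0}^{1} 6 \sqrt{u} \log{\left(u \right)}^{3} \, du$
$- \frac{64}{9}$

Consider the simpler parametrised integral
$$J(a) = \int_{0}^{1} 6 u^{a} \, du = \frac{6}{a + 1}.$$

Differentiating under the integral sign brings down a factor of $\ln u$:
$$\frac{dJ}{da} = \int_{0}^{1} 6 u^{a} \log{\left(u \right)} \, du = - \frac{6}{\left(a + 1\right)^{2}}.$$

Repeating $3$ times in total — each differentiation brings down another $\ln u$ — gives
$$\frac{d^{3}J}{da^{3}} = \int_{0}^{1} 6 u^{a} \log{\left(u \right)}^{3} \, du = - \frac{36}{\left(a + 1\right)^{4}},$$
and the integrand here is exactly the target integrand, so $I = - \frac{36}{\left(a + 1\right)^{4}}$.

Setting $a = \frac{1}{2}$:
$$I = - \frac{64}{9}.$$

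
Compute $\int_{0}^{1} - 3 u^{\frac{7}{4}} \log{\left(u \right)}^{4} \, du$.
$- \frac{73728}{161051}$

Consider the simpler parametrised integral
$$J(a) = \int_{0}^{1} - 3 u^{a} \, du = - \frac{3}{a + 1}.$$

Differentiating under the integral sign brings down a factor of $\ln u$:
$$\frac{dJ}{da} = \int_{0}^{1} - 3 u^{a} \log{\left(u \right)} \, du = \frac{3}{\left(a + 1\right)^{2}}.$$

Repeating $4$ times in total — each differentiation brings down another $\ln u$ — gives
$$\frac{d^{4}J}{da^{4}} = \int_{0}^{1} - 3 u^{a} \log{\left(u \right)}^{4} \, du = - \frac{72}{\left(a + 1\right)^{5}},$$
and the integrand here is exactly the target integrand, so $I = - \frac{72}{\left(a + 1\right)^{5}}$.

Setting $a = \frac{7}{4}$:
$$I = - \frac{73728}{161051}.$$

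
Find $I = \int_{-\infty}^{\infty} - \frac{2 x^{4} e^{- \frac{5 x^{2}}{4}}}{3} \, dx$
$- \frac{16 \sqrt{5} \sqrt{\pi}}{125}$

Start from the elementary integral
$$J(a) = \int_{-\infty}^{\infty} - \frac{2 e^{- a x^{2}}}{3} \, dx = - \frac{2 \sqrt{\pi}}{3 \sqrt{a}}.$$

Differentiating under the integral sign brings down a factor of $(-x^2)$:
$$\frac{dJ}{da} = \int_{-\infty}^{\infty} \frac{2 x^{2} e^{- a x^{2}}}{3} \, dx = \frac{\sqrt{\pi}}{3 a^{\frac{3}{2}}}.$$

Repeating twice in total — each differentiation brings down another $(-x^2)$ — gives
$$\frac{d^{2}J}{da^{2}} = \int_{-\infty}^{\infty} - \frac{2 x^{4} e^{- a x^{2}}}{3} \, dx = - \frac{\sqrt{\pi}}{2 a^{\frac{5}{2}}},$$
and the integrand here is exactly the target integrand, so $I = - \frac{\sqrt{\pi}}{2 a^{\frac{5}{2}}}$.

Setting $a = \frac{5}{4}$:
$$I = - \frac{16 \sqrt{5} \sqrt{\pi}}{125}.$$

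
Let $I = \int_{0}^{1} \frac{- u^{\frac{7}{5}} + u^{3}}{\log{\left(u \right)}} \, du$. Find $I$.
$\log{\left(\frac{5}{3} \right)}$

Replace the exponent $3$ by a parameter $a$: let $I(a) = \int_{0}^{1} \frac{- u^{\frac{7}{5}} + u^{a}}{\log{\left(u \right)}} \, du$.

Since $\dfrac{\partial}{\partial a}\,u^{a} = u^{a} \ln u$, the $\ln u$ in the denominator cancels and
$$\frac{dI}{da} = \int_{0}^{1} u^{a} \, du = \left[\frac{u^{a+1}}{a+1}\right]_0^1 = \frac{1}{a + 1}.$$

Integrating with respect to $a$ gives $I(a) = \log{\left(\frac{5 a}{12} + \frac{5}{12} \right)} + C$.

At $a = \frac{7}{5}$ the integrand is identically $0$, so $I(\frac{7}{5}) = 0$. The closed form gives $0$, hence $C = 0$.

Setting $a = 3$:
$$I = \log{\left(\frac{5}{3} \right)}.$$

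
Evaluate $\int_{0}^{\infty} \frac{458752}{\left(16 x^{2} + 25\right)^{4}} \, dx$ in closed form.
$\frac{3584 \pi}{15625}$

Start from the standard arctangent integral
$$J(a) = \int_{0}^{\infty} \frac{7}{a^{2} + x^{2}} \, dx = \frac{7 \pi}{2 a}.$$

Differentiating under the integral sign with respect to $a$,
$$\frac{dJ}{da} = \int_{0}^{\infty} - \frac{14 a}{\left(a^{2} + x^{2}\right)^{2}} \, dx = - \frac{7 \pi}{2 a^{2}},$$
so $\int_{0}^{\infty} \frac{7}{\left(a^{2} + x^{2}\right)^{2}} \, dx = \frac{7 \pi}{4 a^{3}}$.

Repeating — each differentiation of $1/(x^2+a^2)^j$ produces $-2ja/(x^2+a^2)^{j+1}$ — and dividing through by $-2ja$ at each step yields, after $3$ differentiations in total,
$$\int_{0}^{\infty} \frac{7}{\left(a^{2} + x^{2}\right)^{4}} \, dx = \frac{35 \pi}{32 a^{7}}.$$

Setting $a = \frac{5}{4}$:
$$I = \frac{3584 \pi}{15625}.$$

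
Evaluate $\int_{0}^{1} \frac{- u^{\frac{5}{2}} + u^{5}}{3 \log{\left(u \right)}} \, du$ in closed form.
$- \frac{\log{\left(7 \right)}}{3} + \frac{\log{\left(2 \right)}}{3} + \frac{\log{\left(6 \right)}}{3}$

Consider the one-parameter family: let $I(a) = \int_{0}^{1} \frac{- u^{\frac{5}{2}} + u^{a}}{3 \log{\left(u \right)}} \, du$.

Since $\dfrac{\partial}{\partial a}\,u^{a} = u^{a} \ln u$, the $\ln u$ in the denominator cancels and
$$\frac{dI}{da} = \int_{0}^{1} \frac{1}{3} u^{a} \, du = \frac{1}{3} \left[\frac{u^{a+1}}{a+1}\right]_0^1 = \frac{1}{3 \left(a + 1\right)}.$$

Integrating with respect to $a$ gives $I(a) = \frac{\log{\left(a + 1 \right)}}{3} - \frac{\log{\left(7 \right)}}{3} + \frac{\log{\left(2 \right)}}{3} + C$.

At $a = \frac{5}{2}$ the integrand is identically $0$, so $I(\frac{5}{2}) = 0$. The closed form gives $0$, hence $C = 0$.

Setting $a = 5$:
$$I = - \frac{\log{\left(7 \right)}}{3} + \frac{\log{\left(2 \right)}}{3} + \frac{\log{\left(6 \right)}}{3}.$$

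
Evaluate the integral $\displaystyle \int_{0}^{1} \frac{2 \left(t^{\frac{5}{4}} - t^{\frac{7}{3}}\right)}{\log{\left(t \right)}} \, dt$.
$\log{\left(\frac{729}{1600} \right)}$

Replace the exponent $\frac{5}{4}$ by a parameter $a$: let $I(a) = \int_{0}^{1} \frac{2 \left(- t^{\frac{7}{3}} + t^{a}\right)}{\log{\left(t \right)}} \, dt$.

Since $\dfrac{\partial}{\partial a}\,t^{a} = t^{a} \ln t$, the $\ln t$ in the denominator cancels and
$$\frac{dI}{da} = \int_{0}^{1} 2 t^{a} \, dt = 2 \left[\frac{t^{a+1}}{a+1}\right]_0^1 = \frac{2}{a + 1}.$$

Integrating with respect to $a$ gives $I(a) = \log{\left(\frac{9 \left(a + 1\right)^{2}}{100} \right)} + C$.

At $a = \frac{7}{3}$ the integrand is identically $0$, so $I(\frac{7}{3}) = 0$. The closed form gives $0$, hence $C = 0$.

Setting $a = \frac{5}{4}$:
$$I = \log{\left(\frac{729}{1600} \right)}.$$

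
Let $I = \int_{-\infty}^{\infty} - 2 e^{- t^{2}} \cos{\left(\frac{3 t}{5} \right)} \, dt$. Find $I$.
$- \frac{2 \sqrt{\pi}}{e^{\frac{9}{100}}}$

Define $I(b) = \int_{-\infty}^{\infty} - 2 e^{- t^{2}} \cos{\left(b t \right)} \, dt$.

Differentiating under the integral sign,
$$I'(b) = \int_{-\infty}^{\infty} 2 t e^{- t^{2}} \sin{\left(b t \right)} \, dt.$$

Integrate $\int_{-\infty}^{\infty} t \sin(b t)\, e^{- t^{2}}\, dt$ by parts with $u = \sin(b t)$ and $dv = t\, e^{- t^{2}}\, dt$, giving $v = - \frac{e^{- t^{2}}}{2}$. The boundary term vanishes and
$$\int_{-\infty}^{\infty} t \sin(b t)\, e^{- t^{2}}\, dt = \frac{b}{2} \int_{-\infty}^{\infty} \cos(b t)\, e^{- t^{2}}\, dt,$$
so $I'(b) = - \frac{b}{2}\, I(b)$.

This is a separable first-order ODE; solving with the initial condition $I(0) = \int_{-\infty}^{\infty} - 2 e^{- t^{2}}\,dt = - 2 \sqrt{\pi}$ gives
$$I(b) = - 2 \sqrt{\pi} e^{- \frac{b^{2}}{4}}.$$

Setting $b = \frac{3}{5}$:
$$I = - \frac{2 \sqrt{\pi}}{e^{\frac{9}{100}}}.$$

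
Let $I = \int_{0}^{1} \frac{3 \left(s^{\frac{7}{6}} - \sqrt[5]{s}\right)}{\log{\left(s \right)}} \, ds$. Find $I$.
$- \log{\left(\frac{46656}{274625} \right)}$

Consider the one-parameter family: let $I(a) = \int_{0}^{1} \frac{3 \left(s^{\frac{7}{6}} - s^{a}\right)}{\log{\left(s \right)}} \, ds$.

Since $\dfrac{\partial}{\partial a}\,s^{a} = s^{a} \ln s$, the $\ln s$ in the denominator cancels and
$$\frac{dI}{da} = \int_{0}^{1} -3 s^{a} \, ds = -3 \left[\frac{s^{a+1}}{a+1}\right]_0^1 = - \frac{3}{a + 1}.$$

Integrating with respect to $a$ gives $I(a) = - \log{\left(\frac{216 \left(a + 1\right)^{3}}{2197} \right)} + C$.

At $a = \frac{7}{6}$ the integrand is identically $0$, so $I(\frac{7}{6}) = 0$. The closed form gives $0$, hence $C = 0$.

Setting $a = \frac{1}{5}$:
$$I = - \log{\left(\frac{46656}{274625} \right)}.$$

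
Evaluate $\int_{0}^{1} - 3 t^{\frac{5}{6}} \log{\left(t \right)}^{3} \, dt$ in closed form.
$\frac{23328}{14641}$

Begin with the known integral
$$J(a) = \int_{0}^{1} - 3 t^{a} \, dt = - \frac{3}{a + 1}.$$

Differentiating under the integral sign brings down a factor of $\ln t$:
$$\frac{dJ}{da} = \int_{0}^{1} - 3 t^{a} \log{\left(t \right)} \, dt = \frac{3}{\left(a + 1\right)^{2}}.$$

Repeating $3$ times in total — each differentiation brings down another $\ln t$ — gives
$$\frac{d^{3}J}{da^{3}} = \int_{0}^{1} - 3 t^{a} \log{\left(t \right)}^{3} \, dt = \frac{18}{\left(a + 1\right)^{4}},$$
and the integrand here is exactly the target integrand, so $I = \frac{18}{\left(a + 1\right)^{4}}$.

Setting $a = \frac{5}{6}$:
$$I = \frac{23328}{14641}.$$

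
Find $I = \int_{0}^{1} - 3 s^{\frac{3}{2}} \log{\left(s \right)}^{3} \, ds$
$\frac{288}{625}$

Begin with the known integral
$$J(a) = \int_{0}^{1} - 3 s^{a} \, ds = - \frac{3}{a + 1}.$$

Differentiating under the integral sign brings down a factor of $\ln s$:
$$\frac{dJ}{da} = \int_{0}^{1} - 3 s^{a} \log{\left(s \right)} \, ds = \frac{3}{\left(a + 1\right)^{2}}.$$

Repeating $3$ times in total — each differentiation brings down another $\ln s$ — gives
$$\frac{d^{3}J}{da^{3}} = \int_{0}^{1} - 3 s^{a} \log{\left(s \right)}^{3} \, ds = \frac{18}{\left(a + 1\right)^{4}},$$
and the integrand here is exactly the target integrand, so $I = \frac{18}{\left(a + 1\right)^{4}}$.

Setting $a = \frac{3}{2}$:
$$I = \frac{288}{625}.$$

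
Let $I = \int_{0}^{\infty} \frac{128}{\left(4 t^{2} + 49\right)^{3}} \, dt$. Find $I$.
$\frac{12 \pi}{16807}$

Start from the standard arctangent integral
$$J(a) = \int_{0}^{\infty} \frac{2}{a^{2} + t^{2}} \, dt = \frac{\pi}{a}.$$

Differentiating under the integral sign with respect to $a$,
$$\frac{dJ}{da} = \int_{0}^{\infty} - \frac{4 a}{\left(a^{2} + t^{2}\right)^{2}} \, dt = - \frac{\pi}{a^{2}},$$
so $\int_{0}^{\infty} \frac{2}{\left(a^{2} + t^{2}\right)^{2}} \, dt = \frac{\pi}{2 a^{3}}$.

Repeating — each differentiation of $1/(t^2+a^2)^j$ produces $-2ja/(t^2+a^2)^{j+1}$ — and dividing through by $-2ja$ at each step yields, after $2$ differentiations in total,
$$\int_{0}^{\infty} \frac{2}{\left(a^{2} + t^{2}\right)^{3}} \, dt = \frac{3 \pi}{8 a^{5}}.$$

Setting $a = \frac{7}{2}$:
$$I = \frac{12 \pi}{16807}.$$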